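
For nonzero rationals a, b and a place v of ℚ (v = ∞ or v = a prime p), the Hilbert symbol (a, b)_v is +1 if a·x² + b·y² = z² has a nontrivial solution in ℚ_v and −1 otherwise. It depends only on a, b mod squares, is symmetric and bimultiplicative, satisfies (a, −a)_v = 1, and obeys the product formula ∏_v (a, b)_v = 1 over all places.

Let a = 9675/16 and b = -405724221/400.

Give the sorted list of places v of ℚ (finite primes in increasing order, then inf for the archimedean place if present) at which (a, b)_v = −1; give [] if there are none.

[2, 43]

(a, b) ≡ (43, -301) mod (ℚ^×)²; places V = {2, 3, 5, 7, 43, ∞}.
(a,b)_∞: sgn(43)=+, sgn(-301)=−, so +1.
(a,b)_5: α=2, u≡2; β=-2, v≡4 (mod 5); (2|5)=-1, (4|5)=+1; sign (−1)^0·-1^-2·+1^2 = +1.
(a,b)_43: α=1, u≡6; β=3, v≡11 (mod 43); (6|43)=+1, (11|43)=+1; sign (−1)^1·+1^3·+1^1 = -1.
(a,b)_2: α=-4, β=-4; u≡3, v≡3 (mod 8); ε(u)ε(v)=1·1, αω(v)=-4·1, βω(u)=-4·1; sum ≡ 1  ⇒  -1.
(a,b)_3: α=2, u≡1; β=6, v≡2 (mod 3); (1|3)=+1, (2|3)=-1; sign (−1)^0·+1^6·-1^2 = +1.
(a,b)_7: α=0, u≡4; β=1, v≡6 (mod 7); (4|7)=+1, (6|7)=-1; sign (−1)^0·+1^1·-1^0 = +1.
(43, -301 / ℚ) ramifies at {2, 43}: a division algebra.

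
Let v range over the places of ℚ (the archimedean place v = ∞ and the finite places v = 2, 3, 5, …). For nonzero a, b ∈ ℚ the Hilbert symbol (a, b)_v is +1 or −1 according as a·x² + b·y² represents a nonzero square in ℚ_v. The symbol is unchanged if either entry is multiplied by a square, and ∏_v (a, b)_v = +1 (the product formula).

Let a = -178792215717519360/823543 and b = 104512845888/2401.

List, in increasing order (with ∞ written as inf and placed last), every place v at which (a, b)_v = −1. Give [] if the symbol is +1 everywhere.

(a, b) ≡ (-39270, 17) mod (ℚ^×)²; places V = {2, 3, 5, 7, 11, 17, ∞}.
(a,b)_11: α=5, u≡9; β=4, v≡2 (mod 11); (9|11)=+1, (2|11)=-1; sign (−1)^0·+1^4·-1^5 = -1.
(a,b)_∞: sgn(-39270)=−, sgn(17)=+, so +1.
(a,b)_17: α=1, u≡15; β=1, v≡4 (mod 17); (15|17)=+1, (4|17)=+1; sign (−1)^0·+1^1·+1^1 = +1.
(a,b)_5: α=1, u≡1; β=0, v≡3 (mod 5); (1|5)=+1, (3|5)=-1; sign (−1)^0·+1^0·-1^1 = -1.
(a,b)_3: α=13, u≡2; β=8, v≡2 (mod 3); (2|3)=-1, (2|3)=-1; sign (−1)^0·-1^8·-1^13 = -1.
(a,b)_7: α=-7, u≡2; β=-4, v≡3 (mod 7); (2|7)=+1, (3|7)=-1; sign (−1)^0·+1^-4·-1^-7 = -1.
(a,b)_2: α=13, β=6; u≡5, v≡1 (mod 8); ε(u)ε(v)=0·0, αω(v)=13·0, βω(u)=6·1; sum ≡ 0  ⇒  +1.
(-39270, 17 / ℚ) ramifies at {3, 5, 7, 11}: a division algebra.

[3, 5, 7, 11]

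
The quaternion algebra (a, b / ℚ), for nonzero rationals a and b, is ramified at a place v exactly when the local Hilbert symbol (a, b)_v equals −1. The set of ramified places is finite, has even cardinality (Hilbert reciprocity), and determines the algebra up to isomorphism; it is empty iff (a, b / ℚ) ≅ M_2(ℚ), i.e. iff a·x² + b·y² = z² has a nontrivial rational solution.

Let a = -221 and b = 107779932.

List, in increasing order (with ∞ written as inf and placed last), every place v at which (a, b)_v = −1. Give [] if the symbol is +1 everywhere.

[2, 31]

(a, b) ≡ (-221, 2993887) mod (ℚ^×)²; places V = {2, 3, 13, 17, 19, 23, 31, ∞}.
(a,b)_13: α=1, u≡9; β=1, v≡1 (mod 13); (9|13)=+1, (1|13)=+1; sign (−1)^0·+1^1·+1^1 = +1.
(a,b)_19: α=0, u≡7; β=1, v≡7 (mod 19); (7|19)=+1, (7|19)=+1; sign (−1)^0·+1^1·+1^0 = +1.
(a,b)_17: α=1, u≡4; β=1, v≡16 (mod 17); (4|17)=+1, (16|17)=+1; sign (−1)^0·+1^1·+1^1 = +1.
(a,b)_31: α=0, u≡27; β=1, v≡29 (mod 31); (27|31)=-1, (29|31)=-1; sign (−1)^0·-1^1·-1^0 = -1.
(a,b)_3: α=0, u≡1; β=2, v≡1 (mod 3); (1|3)=+1, (1|3)=+1; sign (−1)^0·+1^2·+1^0 = +1.
(a,b)_23: α=0, u≡9; β=1, v≡18 (mod 23); (9|23)=+1, (18|23)=+1; sign (−1)^0·+1^1·+1^0 = +1.
(a,b)_2: α=0, β=2; u≡3, v≡7 (mod 8); ε(u)ε(v)=1·1, αω(v)=0·0, βω(u)=2·1; sum ≡ 1  ⇒  -1.
(a,b)_∞: sgn(-221)=−, sgn(2993887)=+, so +1.
Ram(-221, 2993887) = {2, 31}; no ℚ_2-point on the conic.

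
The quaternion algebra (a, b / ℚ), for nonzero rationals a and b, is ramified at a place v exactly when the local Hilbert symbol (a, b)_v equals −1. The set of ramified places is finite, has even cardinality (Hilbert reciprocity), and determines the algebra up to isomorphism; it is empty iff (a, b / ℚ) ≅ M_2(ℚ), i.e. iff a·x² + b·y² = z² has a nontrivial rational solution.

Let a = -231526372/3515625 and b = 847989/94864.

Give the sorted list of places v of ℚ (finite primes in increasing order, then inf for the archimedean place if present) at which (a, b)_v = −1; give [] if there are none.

[11, 29]

(a, b) ≡ (-2233, 29) mod (ℚ^×)²; places V = {2, 3, 5, 7, 11, 19, 23, 29, ∞}.
(a,b)_23: α=2, u≡19; β=0, v≡4 (mod 23); (19|23)=-1, (4|23)=+1; sign (−1)^0·-1^0·+1^2 = +1.
(a,b)_2: α=2, β=-4; u≡7, v≡5 (mod 8); ε(u)ε(v)=1·0, αω(v)=2·1, βω(u)=-4·0; sum ≡ 0  ⇒  +1.
(a,b)_19: α=0, u≡5; β=2, v≡15 (mod 19); (5|19)=+1, (15|19)=-1; sign (−1)^0·+1^2·-1^0 = +1.
(a,b)_7: α=3, u≡6; β=-2, v≡4 (mod 7); (6|7)=-1, (4|7)=+1; sign (−1)^0·-1^-2·+1^3 = +1.
(a,b)_∞: sgn(-2233)=−, sgn(29)=+, so +1.
(a,b)_5: α=-8, u≡2; β=0, v≡1 (mod 5); (2|5)=-1, (1|5)=+1; sign (−1)^0·-1^0·+1^-8 = +1.
(a,b)_3: α=-2, u≡2; β=4, v≡2 (mod 3); (2|3)=-1, (2|3)=-1; sign (−1)^0·-1^4·-1^-2 = +1.
(a,b)_11: α=1, u≡7; β=-2, v≡7 (mod 11); (7|11)=-1, (7|11)=-1; sign (−1)^0·-1^-2·-1^1 = -1.
(a,b)_29: α=1, u≡27; β=1, v≡25 (mod 29); (27|29)=-1, (25|29)=+1; sign (−1)^0·-1^1·+1^1 = -1.
(-2233, 29 / ℚ) ramifies at {11, 29}: a division algebra.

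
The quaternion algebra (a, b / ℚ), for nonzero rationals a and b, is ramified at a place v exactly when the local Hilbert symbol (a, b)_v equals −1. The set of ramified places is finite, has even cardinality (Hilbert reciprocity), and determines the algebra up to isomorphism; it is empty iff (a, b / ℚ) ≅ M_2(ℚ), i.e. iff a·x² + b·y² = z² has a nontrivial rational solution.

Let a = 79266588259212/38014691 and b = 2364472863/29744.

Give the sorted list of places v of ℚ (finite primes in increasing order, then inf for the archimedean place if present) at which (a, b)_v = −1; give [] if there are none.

[]

(a, b) ≡ (473, 13717) mod (ℚ^×)²; places V = {2, 3, 11, 13, 17, 29, 43, ∞}.
(a,b)_11: α=-3, u≡7; β=-1, v≡3 (mod 11); (7|11)=-1, (3|11)=+1; sign (−1)^1·-1^-1·+1^-3 = +1.
(a,b)_29: α=2, u≡23; β=1, v≡4 (mod 29); (23|29)=+1, (4|29)=+1; sign (−1)^0·+1^1·+1^2 = +1.
(a,b)_17: α=4, u≡7; β=2, v≡1 (mod 17); (7|17)=-1, (1|17)=+1; sign (−1)^0·-1^2·+1^4 = +1.
(a,b)_2: α=2, β=-4; u≡1, v≡5 (mod 8); ε(u)ε(v)=0·0, αω(v)=2·1, βω(u)=-4·0; sum ≡ 0  ⇒  +1.
(a,b)_∞: sgn(473)=+, sgn(13717)=+, so +1.
(a,b)_13: α=-4, u≡11; β=-2, v≡11 (mod 13); (11|13)=-1, (11|13)=-1; sign (−1)^0·-1^-2·-1^-4 = +1.
(a,b)_43: α=1, u≡21; β=1, v≡37 (mod 43); (21|43)=+1, (37|43)=-1; sign (−1)^1·+1^1·-1^1 = +1.
(a,b)_3: α=8, u≡2; β=8, v≡1 (mod 3); (2|3)=-1, (1|3)=+1; sign (−1)^0·-1^8·+1^8 = +1.
Every local symbol is +1, so the conic 473·x² + 13717·y² = z² has ℚ_v-points for all v and hence a ℚ-point; (a, b / ℚ) ≅ M_2(ℚ).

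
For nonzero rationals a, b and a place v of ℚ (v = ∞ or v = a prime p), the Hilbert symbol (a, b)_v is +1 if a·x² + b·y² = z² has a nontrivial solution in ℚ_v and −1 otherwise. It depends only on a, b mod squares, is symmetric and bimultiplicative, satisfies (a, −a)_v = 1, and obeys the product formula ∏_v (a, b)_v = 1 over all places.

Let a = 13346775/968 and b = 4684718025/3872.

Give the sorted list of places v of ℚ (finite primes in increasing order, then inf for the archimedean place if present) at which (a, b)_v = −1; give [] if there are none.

[3, 13]

(a, b) ≡ (78, 2) mod (ℚ^×)²; places V = {2, 3, 5, 11, 13, ∞}.
(a,b)_11: α=-2, u≡3; β=-2, v≡2 (mod 11); (3|11)=+1, (2|11)=-1; sign (−1)^0·+1^-2·-1^-2 = +1.
(a,b)_3: α=5, u≡2; β=8, v≡2 (mod 3); (2|3)=-1, (2|3)=-1; sign (−1)^0·-1^8·-1^5 = -1.
(a,b)_∞: sgn(78)=+, sgn(2)=+, so +1.
(a,b)_5: α=2, u≡2; β=2, v≡3 (mod 5); (2|5)=-1, (3|5)=-1; sign (−1)^0·-1^2·-1^2 = +1.
(a,b)_2: α=-3, β=-5; u≡7, v≡1 (mod 8); ε(u)ε(v)=1·0, αω(v)=-3·0, βω(u)=-5·0; sum ≡ 0  ⇒  +1.
(a,b)_13: α=3, u≡5; β=4, v≡11 (mod 13); (5|13)=-1, (11|13)=-1; sign (−1)^0·-1^4·-1^3 = -1.
|Ram(78, 2)| = 2, even; anisotropic at {3, 13}.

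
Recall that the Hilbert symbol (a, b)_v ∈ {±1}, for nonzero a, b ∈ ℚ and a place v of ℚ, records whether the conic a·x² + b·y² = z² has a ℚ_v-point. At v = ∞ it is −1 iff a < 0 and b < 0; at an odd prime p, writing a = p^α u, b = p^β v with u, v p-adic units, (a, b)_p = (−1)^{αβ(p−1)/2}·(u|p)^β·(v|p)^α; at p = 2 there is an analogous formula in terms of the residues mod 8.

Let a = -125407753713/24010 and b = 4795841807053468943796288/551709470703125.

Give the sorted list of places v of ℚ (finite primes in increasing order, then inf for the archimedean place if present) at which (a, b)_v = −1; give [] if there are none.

Mod squares: a ≡ -3251930, b ≡ 85. Check v ∈ {∞, 2, 3, 5, 7, 11, 17, 23, 37, 47}.
v=3: a=3^6·(≡1), b=3^16·(≡1) mod 3; (1|3)=+1, (1|3)=+1; (−1)^{6·16·1}·(+1)^16·(+1)^6 = +1.
v=17: a=17^1·(≡14), b=17^1·(≡12) mod 17; (14|17)=-1, (12|17)=-1; (−1)^{1·1·8}·(-1)^1·(-1)^1 = +1.
v=47: a=47^1·(≡22), b=47^2·(≡31) mod 47; (22|47)=-1, (31|47)=-1; (−1)^{1·2·23}·(-1)^2·(-1)^1 = -1.
v=2: v_2(a)=-1, v_2(b)=6; units ≡ 3, 5 (mod 8); ε·ε+αω+βω = 1·0+-1·1+6·1 ≡ 1  ⇒  (a,b)_2 = -1.
v=11: a=11^1·(≡6), b=11^2·(≡7) mod 11; (6|11)=-1, (7|11)=-1; (−1)^{1·2·5}·(-1)^2·(-1)^1 = -1.
v=5: a=5^-1·(≡1), b=5^-9·(≡2) mod 5; (1|5)=+1, (2|5)=-1; (−1)^{-1·-9·2}·(+1)^-9·(-1)^-1 = -1.
v=7: a=7^-4·(≡1), b=7^-10·(≡2) mod 7; (1|7)=+1, (2|7)=+1; (−1)^{-4·-10·3}·(+1)^-10·(+1)^-4 = +1.
v=23: a=23^2·(≡14), b=23^4·(≡4) mod 23; (14|23)=-1, (4|23)=+1; (−1)^{2·4·11}·(-1)^4·(+1)^2 = +1.
v=∞: -3251930 < 0 and 85 > 0  ⇒  (a,b)_∞ = +1.
v=37: a=37^1·(≡32), b=37^2·(≡28) mod 37; (32|37)=-1, (28|37)=+1; (−1)^{1·2·18}·(-1)^2·(+1)^1 = +1.
|Ram(-3251930, 85)| = 4, even; anisotropic at {2, 5, 11, 47}.

[2, 5, 11, 47]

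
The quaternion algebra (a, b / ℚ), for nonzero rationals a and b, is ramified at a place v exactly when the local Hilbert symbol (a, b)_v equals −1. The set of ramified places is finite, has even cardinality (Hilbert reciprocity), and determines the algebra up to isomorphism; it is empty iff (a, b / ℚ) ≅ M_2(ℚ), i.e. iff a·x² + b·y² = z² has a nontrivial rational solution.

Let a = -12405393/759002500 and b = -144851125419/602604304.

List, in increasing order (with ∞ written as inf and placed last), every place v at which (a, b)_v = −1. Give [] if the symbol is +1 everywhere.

Mod squares: a ≡ -17017, b ≡ -91. Check v ∈ {∞, 2, 3, 5, 7, 11, 13, 17, 19, 29, 31}.
v=7: a=7^1·(≡3), b=7^1·(≡2) mod 7; (3|7)=-1, (2|7)=+1; (−1)^{1·1·3}·(-1)^1·(+1)^1 = +1.
v=13: a=13^1·(≡12), b=13^3·(≡2) mod 13; (12|13)=+1, (2|13)=-1; (−1)^{1·3·6}·(+1)^3·(-1)^1 = -1.
v=3: a=3^6·(≡2), b=3^4·(≡2) mod 3; (2|3)=-1, (2|3)=-1; (−1)^{6·4·1}·(-1)^4·(-1)^6 = +1.
v=∞: -17017 < 0 and -91 < 0  ⇒  (a,b)_∞ = -1.
v=31: a=31^0·(≡18), b=31^2·(≡1) mod 31; (18|31)=+1, (1|31)=+1; (−1)^{0·2·15}·(+1)^2·(+1)^0 = +1.
v=5: a=5^-4·(≡3), b=5^0·(≡4) mod 5; (3|5)=-1, (4|5)=+1; (−1)^{-4·0·2}·(-1)^0·(+1)^-4 = +1.
v=19: a=19^-2·(≡4), b=19^-4·(≡16) mod 19; (4|19)=+1, (16|19)=+1; (−1)^{-2·-4·9}·(+1)^-4·(+1)^-2 = +1.
v=11: a=11^1·(≡4), b=11^2·(≡10) mod 11; (4|11)=+1, (10|11)=-1; (−1)^{1·2·5}·(+1)^2·(-1)^1 = -1.
v=29: a=29^-2·(≡7), b=29^0·(≡28) mod 29; (7|29)=+1, (28|29)=+1; (−1)^{-2·0·14}·(+1)^0·(+1)^-2 = +1.
v=2: v_2(a)=-2, v_2(b)=-4; units ≡ 7, 5 (mod 8); ε·ε+αω+βω = 1·0+-2·1+-4·0 ≡ 0  ⇒  (a,b)_2 = +1.
v=17: a=17^1·(≡2), b=17^-2·(≡10) mod 17; (2|17)=+1, (10|17)=-1; (−1)^{1·-2·8}·(+1)^-2·(-1)^1 = -1.
|Ram(-17017, -91)| = 4, even; anisotropic at {11, 13, 17, ∞}.

[11, 13, 17, inf]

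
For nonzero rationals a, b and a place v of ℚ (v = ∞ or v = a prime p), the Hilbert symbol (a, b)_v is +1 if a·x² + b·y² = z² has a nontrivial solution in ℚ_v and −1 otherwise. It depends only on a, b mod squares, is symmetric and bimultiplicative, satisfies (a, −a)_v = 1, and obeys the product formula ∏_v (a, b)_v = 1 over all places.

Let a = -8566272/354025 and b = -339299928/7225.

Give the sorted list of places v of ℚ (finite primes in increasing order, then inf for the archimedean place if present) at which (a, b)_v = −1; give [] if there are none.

[3, 11, 41, inf]

Mod squares: a ≡ -22, b ≡ -116358. Check v ∈ {∞, 2, 3, 5, 7, 11, 13, 17, 41, 43}.
v=17: a=17^-2·(≡11), b=17^-2·(≡10) mod 17; (11|17)=-1, (10|17)=-1; (−1)^{-2·-2·8}·(-1)^-2·(-1)^-2 = +1.
v=∞: -22 < 0 and -116358 < 0  ⇒  (a,b)_∞ = -1.
v=7: a=7^-2·(≡6), b=7^0·(≡5) mod 7; (6|7)=-1, (5|7)=-1; (−1)^{-2·0·3}·(-1)^0·(-1)^-2 = +1.
v=2: v_2(a)=9, v_2(b)=3; units ≡ 5, 5 (mod 8); ε·ε+αω+βω = 0·0+9·1+3·1 ≡ 0  ⇒  (a,b)_2 = +1.
v=5: a=5^-2·(≡3), b=5^-2·(≡3) mod 5; (3|5)=-1, (3|5)=-1; (−1)^{-2·-2·2}·(-1)^-2·(-1)^-2 = +1.
v=43: a=43^0·(≡17), b=43^1·(≡19) mod 43; (17|43)=+1, (19|43)=-1; (−1)^{0·1·21}·(+1)^1·(-1)^0 = +1.
v=11: a=11^1·(≡4), b=11^1·(≡9) mod 11; (4|11)=+1, (9|11)=+1; (−1)^{1·1·5}·(+1)^1·(+1)^1 = -1.
v=13: a=13^2·(≡10), b=13^0·(≡2) mod 13; (10|13)=+1, (2|13)=-1; (−1)^{2·0·6}·(+1)^0·(-1)^2 = +1.
v=3: a=3^2·(≡2), b=3^7·(≡1) mod 3; (2|3)=-1, (1|3)=+1; (−1)^{2·7·1}·(-1)^7·(+1)^2 = -1.
v=41: a=41^0·(≡6), b=41^1·(≡36) mod 41; (6|41)=-1, (36|41)=+1; (−1)^{0·1·20}·(-1)^1·(+1)^0 = -1.
(-22, -116358 / ℚ) ramifies at {3, 11, 41, ∞}: a division algebra.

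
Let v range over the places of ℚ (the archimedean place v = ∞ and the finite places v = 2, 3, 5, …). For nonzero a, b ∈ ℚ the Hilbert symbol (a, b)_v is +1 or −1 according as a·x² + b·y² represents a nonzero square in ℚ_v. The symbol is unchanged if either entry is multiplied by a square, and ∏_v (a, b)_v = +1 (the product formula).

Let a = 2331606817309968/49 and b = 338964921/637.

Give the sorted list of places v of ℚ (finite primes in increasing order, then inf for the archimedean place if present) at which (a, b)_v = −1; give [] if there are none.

Mod squares: a ≡ 3553, b ≡ 13. Check v ∈ {∞, 2, 3, 7, 11, 13, 17, 19}.
v=∞: 3553 > 0 and 13 > 0  ⇒  (a,b)_∞ = +1.
v=13: a=13^0·(≡12), b=13^-1·(≡10) mod 13; (12|13)=+1, (10|13)=+1; (−1)^{0·-1·6}·(+1)^-1·(+1)^0 = +1.
v=2: v_2(a)=4, v_2(b)=0; units ≡ 1, 5 (mod 8); ε·ε+αω+βω = 0·0+4·1+0·0 ≡ 0  ⇒  (a,b)_2 = +1.
v=19: a=19^5·(≡11), b=19^4·(≡15) mod 19; (11|19)=+1, (15|19)=-1; (−1)^{5·4·9}·(+1)^4·(-1)^5 = -1.
v=17: a=17^3·(≡6), b=17^2·(≡1) mod 17; (6|17)=-1, (1|17)=+1; (−1)^{3·2·8}·(-1)^2·(+1)^3 = +1.
v=11: a=11^3·(≡3), b=11^0·(≡2) mod 11; (3|11)=+1, (2|11)=-1; (−1)^{3·0·5}·(+1)^0·(-1)^3 = -1.
v=7: a=7^-2·(≡2), b=7^-2·(≡6) mod 7; (2|7)=+1, (6|7)=-1; (−1)^{-2·-2·3}·(+1)^-2·(-1)^-2 = +1.
v=3: a=3^2·(≡1), b=3^2·(≡1) mod 3; (1|3)=+1, (1|3)=+1; (−1)^{2·2·1}·(+1)^2·(+1)^2 = +1.
|Ram(3553, 13)| = 2, even; anisotropic at {11, 19}.

[11, 19]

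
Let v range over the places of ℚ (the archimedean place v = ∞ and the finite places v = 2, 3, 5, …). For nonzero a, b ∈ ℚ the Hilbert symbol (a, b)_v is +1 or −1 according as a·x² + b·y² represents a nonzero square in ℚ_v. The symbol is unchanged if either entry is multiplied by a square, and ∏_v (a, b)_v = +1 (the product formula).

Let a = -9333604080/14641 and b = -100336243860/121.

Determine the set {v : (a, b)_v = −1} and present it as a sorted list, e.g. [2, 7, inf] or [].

(a, b) ≡ (-3895, -167485) mod (ℚ^×)²; places V = {2, 3, 5, 11, 19, 41, 43, ∞}.
(a,b)_5: α=1, u≡4; β=1, v≡3 (mod 5); (4|5)=+1, (3|5)=-1; sign (−1)^0·+1^1·-1^1 = -1.
(a,b)_41: α=1, u≡3; β=1, v≡38 (mod 41); (3|41)=-1, (38|41)=-1; sign (−1)^0·-1^1·-1^1 = +1.
(a,b)_∞: sgn(-3895)=−, sgn(-167485)=−, so -1.
(a,b)_43: α=2, u≡42; β=3, v≡2 (mod 43); (42|43)=-1, (2|43)=-1; sign (−1)^0·-1^3·-1^2 = -1.
(a,b)_3: α=4, u≡2; β=4, v≡2 (mod 3); (2|3)=-1, (2|3)=-1; sign (−1)^0·-1^4·-1^4 = +1.
(a,b)_11: α=-4, u≡2; β=-2, v≡5 (mod 11); (2|11)=-1, (5|11)=+1; sign (−1)^0·-1^-2·+1^-4 = +1.
(a,b)_19: α=1, u≡7; β=1, v≡9 (mod 19); (7|19)=+1, (9|19)=+1; sign (−1)^1·+1^1·+1^1 = -1.
(a,b)_2: α=4, β=2; u≡1, v≡3 (mod 8); ε(u)ε(v)=0·1, αω(v)=4·1, βω(u)=2·0; sum ≡ 0  ⇒  +1.
(-3895, -167485 / ℚ) ramifies at {5, 19, 43, ∞}: a division algebra.

[5, 19, 43, inf]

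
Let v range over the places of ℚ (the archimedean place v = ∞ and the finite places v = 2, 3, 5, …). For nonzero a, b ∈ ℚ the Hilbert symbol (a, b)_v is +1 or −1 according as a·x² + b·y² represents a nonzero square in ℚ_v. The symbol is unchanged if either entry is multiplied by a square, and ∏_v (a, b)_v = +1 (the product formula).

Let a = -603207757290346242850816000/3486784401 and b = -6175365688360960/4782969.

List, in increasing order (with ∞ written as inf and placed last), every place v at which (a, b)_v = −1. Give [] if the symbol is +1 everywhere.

[7, 13, 19, inf]

(a, b) ≡ (-46690, -17290) mod (ℚ^×)²; places V = {2, 3, 5, 7, 11, 13, 19, 23, 29, ∞}.
(a,b)_5: α=3, u≡2; β=1, v≡2 (mod 5); (2|5)=-1, (2|5)=-1; sign (−1)^0·-1^1·-1^3 = +1.
(a,b)_2: α=17, β=15; u≡7, v≡3 (mod 8); ε(u)ε(v)=1·1, αω(v)=17·1, βω(u)=15·0; sum ≡ 0  ⇒  +1.
(a,b)_7: α=5, u≡2; β=3, v≡1 (mod 7); (2|7)=+1, (1|7)=+1; sign (−1)^1·+1^3·+1^5 = -1.
(a,b)_19: α=2, u≡14; β=1, v≡18 (mod 19); (14|19)=-1, (18|19)=-1; sign (−1)^0·-1^1·-1^2 = -1.
(a,b)_11: α=2, u≡3; β=0, v≡2 (mod 11); (3|11)=+1, (2|11)=-1; sign (−1)^0·+1^0·-1^2 = +1.
(a,b)_3: α=-20, u≡2; β=-14, v≡2 (mod 3); (2|3)=-1, (2|3)=-1; sign (−1)^0·-1^-14·-1^-20 = +1.
(a,b)_23: α=3, u≡7; β=2, v≡8 (mod 23); (7|23)=-1, (8|23)=+1; sign (−1)^0·-1^2·+1^3 = +1.
(a,b)_29: α=3, u≡11; β=2, v≡1 (mod 29); (11|29)=-1, (1|29)=+1; sign (−1)^0·-1^2·+1^3 = +1.
(a,b)_13: α=2, u≡11; β=1, v≡3 (mod 13); (11|13)=-1, (3|13)=+1; sign (−1)^0·-1^1·+1^2 = -1.
(a,b)_∞: sgn(-46690)=−, sgn(-17290)=−, so -1.
(-46690, -17290 / ℚ) ramifies at {7, 13, 19, ∞}: a division algebra.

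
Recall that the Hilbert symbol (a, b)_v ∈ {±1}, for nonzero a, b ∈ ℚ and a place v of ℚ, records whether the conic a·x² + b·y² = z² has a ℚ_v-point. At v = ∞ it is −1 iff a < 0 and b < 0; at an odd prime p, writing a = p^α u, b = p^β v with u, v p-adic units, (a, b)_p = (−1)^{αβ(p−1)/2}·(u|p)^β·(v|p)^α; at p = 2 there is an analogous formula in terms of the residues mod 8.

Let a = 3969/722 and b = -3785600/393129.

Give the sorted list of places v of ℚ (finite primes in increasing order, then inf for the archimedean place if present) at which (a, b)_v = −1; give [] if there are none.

[]

(a, b) ≡ (2, -14) mod (ℚ^×)²; places V = {2, 3, 5, 7, 11, 13, 19, ∞}.
(a,b)_7: α=2, u≡4; β=1, v≡3 (mod 7); (4|7)=+1, (3|7)=-1; sign (−1)^0·+1^1·-1^2 = +1.
(a,b)_11: α=0, u≡6; β=-2, v≡7 (mod 11); (6|11)=-1, (7|11)=-1; sign (−1)^0·-1^-2·-1^0 = +1.
(a,b)_∞: sgn(2)=+, sgn(-14)=−, so +1.
(a,b)_19: α=-2, u≡18; β=-2, v≡6 (mod 19); (18|19)=-1, (6|19)=+1; sign (−1)^0·-1^-2·+1^-2 = +1.
(a,b)_2: α=-1, β=7; u≡1, v≡1 (mod 8); ε(u)ε(v)=0·0, αω(v)=-1·0, βω(u)=7·0; sum ≡ 0  ⇒  +1.
(a,b)_13: α=0, u≡8; β=2, v≡10 (mod 13); (8|13)=-1, (10|13)=+1; sign (−1)^0·-1^2·+1^0 = +1.
(a,b)_5: α=0, u≡2; β=2, v≡4 (mod 5); (2|5)=-1, (4|5)=+1; sign (−1)^0·-1^2·+1^0 = +1.
(a,b)_3: α=4, u≡2; β=-2, v≡1 (mod 3); (2|3)=-1, (1|3)=+1; sign (−1)^0·-1^-2·+1^4 = +1.
Every local symbol is +1, so the conic 2·x² + -14·y² = z² has ℚ_v-points for all v and hence a ℚ-point; (a, b / ℚ) ≅ M_2(ℚ).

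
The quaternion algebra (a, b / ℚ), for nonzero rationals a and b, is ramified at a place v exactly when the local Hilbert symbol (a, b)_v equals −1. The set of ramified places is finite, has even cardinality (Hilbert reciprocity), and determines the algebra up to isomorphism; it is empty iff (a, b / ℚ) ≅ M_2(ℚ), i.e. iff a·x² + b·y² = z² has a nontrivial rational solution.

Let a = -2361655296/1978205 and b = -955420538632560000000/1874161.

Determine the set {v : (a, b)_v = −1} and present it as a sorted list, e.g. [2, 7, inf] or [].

[3, 5, 11, inf]

(a, b) ≡ (-5005, -15015) mod (ℚ^×)²; places V = {2, 3, 5, 7, 11, 13, 17, 37, ∞}.
(a,b)_11: α=1, u≡2; β=3, v≡8 (mod 11); (2|11)=-1, (8|11)=-1; sign (−1)^1·-1^3·-1^1 = -1.
(a,b)_5: α=-1, u≡4; β=7, v≡2 (mod 5); (4|5)=+1, (2|5)=-1; sign (−1)^0·+1^7·-1^-1 = -1.
(a,b)_∞: sgn(-5005)=−, sgn(-15015)=−, so -1.
(a,b)_37: α=-2, u≡9; β=-4, v≡3 (mod 37); (9|37)=+1, (3|37)=+1; sign (−1)^0·+1^-4·+1^-2 = +1.
(a,b)_2: α=18, β=10; u≡3, v≡1 (mod 8); ε(u)ε(v)=1·0, αω(v)=18·0, βω(u)=10·1; sum ≡ 0  ⇒  +1.
(a,b)_17: α=-2, u≡5; β=0, v≡1 (mod 17); (5|17)=-1, (1|17)=+1; sign (−1)^0·-1^0·+1^-2 = +1.
(a,b)_3: α=2, u≡2; β=5, v≡2 (mod 3); (2|3)=-1, (2|3)=-1; sign (−1)^0·-1^5·-1^2 = -1.
(a,b)_7: α=1, u≡3; β=5, v≡4 (mod 7); (3|7)=-1, (4|7)=+1; sign (−1)^1·-1^5·+1^1 = +1.
(a,b)_13: α=1, u≡7; β=3, v≡8 (mod 13); (7|13)=-1, (8|13)=-1; sign (−1)^0·-1^3·-1^1 = +1.
(-5005, -15015 / ℚ) ramifies at {3, 5, 11, ∞}: a division algebra.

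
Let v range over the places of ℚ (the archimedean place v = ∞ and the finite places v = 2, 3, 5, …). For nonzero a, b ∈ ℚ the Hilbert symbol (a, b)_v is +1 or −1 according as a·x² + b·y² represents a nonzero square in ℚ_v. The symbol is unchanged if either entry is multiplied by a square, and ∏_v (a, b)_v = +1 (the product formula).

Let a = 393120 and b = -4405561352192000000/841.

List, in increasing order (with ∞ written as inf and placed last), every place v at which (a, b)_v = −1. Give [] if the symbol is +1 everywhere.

[5, 13]

Mod squares: a ≡ 2730, b ≡ -182. Check v ∈ {∞, 2, 3, 5, 7, 11, 13, 17, 29}.
v=11: a=11^0·(≡2), b=11^2·(≡4) mod 11; (2|11)=-1, (4|11)=+1; (−1)^{0·2·5}·(-1)^2·(+1)^0 = +1.
v=17: a=17^0·(≡12), b=17^2·(≡7) mod 17; (12|17)=-1, (7|17)=-1; (−1)^{0·2·8}·(-1)^2·(-1)^0 = +1.
v=3: a=3^3·(≡1), b=3^0·(≡1) mod 3; (1|3)=+1, (1|3)=+1; (−1)^{3·0·1}·(+1)^0·(+1)^3 = +1.
v=29: a=29^0·(≡25), b=29^-2·(≡27) mod 29; (25|29)=+1, (27|29)=-1; (−1)^{0·-2·14}·(+1)^-2·(-1)^0 = +1.
v=2: v_2(a)=5, v_2(b)=19; units ≡ 5, 5 (mod 8); ε·ε+αω+βω = 0·0+5·1+19·1 ≡ 0  ⇒  (a,b)_2 = +1.
v=13: a=13^1·(≡2), b=13^3·(≡3) mod 13; (2|13)=-1, (3|13)=+1; (−1)^{1·3·6}·(-1)^3·(+1)^1 = -1.
v=5: a=5^1·(≡4), b=5^6·(≡2) mod 5; (4|5)=+1, (2|5)=-1; (−1)^{1·6·2}·(+1)^6·(-1)^1 = -1.
v=7: a=7^1·(≡6), b=7^1·(≡1) mod 7; (6|7)=-1, (1|7)=+1; (−1)^{1·1·3}·(-1)^1·(+1)^1 = +1.
v=∞: 2730 > 0 and -182 < 0  ⇒  (a,b)_∞ = +1.
|Ram(2730, -182)| = 2, even; anisotropic at {5, 13}.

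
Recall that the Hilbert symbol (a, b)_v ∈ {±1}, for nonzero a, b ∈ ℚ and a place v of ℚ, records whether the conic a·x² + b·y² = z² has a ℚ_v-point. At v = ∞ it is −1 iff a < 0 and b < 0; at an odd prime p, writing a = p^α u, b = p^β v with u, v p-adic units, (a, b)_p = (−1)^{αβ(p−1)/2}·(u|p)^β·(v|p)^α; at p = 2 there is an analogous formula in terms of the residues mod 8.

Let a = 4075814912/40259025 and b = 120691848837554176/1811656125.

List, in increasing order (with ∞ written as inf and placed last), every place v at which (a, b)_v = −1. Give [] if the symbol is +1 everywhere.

Mod squares: a ≡ 23, b ≡ 2030. Check v ∈ {∞, 2, 3, 5, 7, 13, 17, 23, 29, 47, 53}.
v=2: v_2(a)=20, v_2(b)=13; units ≡ 7, 7 (mod 8); ε·ε+αω+βω = 1·1+20·0+13·0 ≡ 1  ⇒  (a,b)_2 = -1.
v=13: a=13^2·(≡12), b=13^2·(≡7) mod 13; (12|13)=+1, (7|13)=-1; (−1)^{2·2·6}·(+1)^2·(-1)^2 = +1.
v=53: a=53^0·(≡21), b=53^2·(≡17) mod 53; (21|53)=-1, (17|53)=+1; (−1)^{0·2·26}·(-1)^2·(+1)^0 = +1.
v=∞: 23 > 0 and 2030 > 0  ⇒  (a,b)_∞ = +1.
v=7: a=7^0·(≡4), b=7^1·(≡3) mod 7; (4|7)=+1, (3|7)=-1; (−1)^{0·1·3}·(+1)^1·(-1)^0 = +1.
v=17: a=17^0·(≡11), b=17^2·(≡3) mod 17; (11|17)=-1, (3|17)=-1; (−1)^{0·2·8}·(-1)^2·(-1)^0 = +1.
v=3: a=3^-6·(≡2), b=3^-8·(≡2) mod 3; (2|3)=-1, (2|3)=-1; (−1)^{-6·-8·1}·(-1)^-8·(-1)^-6 = +1.
v=5: a=5^-2·(≡2), b=5^-3·(≡4) mod 5; (2|5)=-1, (4|5)=+1; (−1)^{-2·-3·2}·(-1)^-3·(+1)^-2 = -1.
v=29: a=29^0·(≡24), b=29^1·(≡8) mod 29; (24|29)=+1, (8|29)=-1; (−1)^{0·1·14}·(+1)^1·(-1)^0 = +1.
v=23: a=23^1·(≡13), b=23^2·(≡18) mod 23; (13|23)=+1, (18|23)=+1; (−1)^{1·2·11}·(+1)^2·(+1)^1 = +1.
v=47: a=47^-2·(≡29), b=47^-2·(≡25) mod 47; (29|47)=-1, (25|47)=+1; (−1)^{-2·-2·23}·(-1)^-2·(+1)^-2 = +1.
(23, 2030 / ℚ) ramifies at {2, 5}: a division algebra.

[2, 5]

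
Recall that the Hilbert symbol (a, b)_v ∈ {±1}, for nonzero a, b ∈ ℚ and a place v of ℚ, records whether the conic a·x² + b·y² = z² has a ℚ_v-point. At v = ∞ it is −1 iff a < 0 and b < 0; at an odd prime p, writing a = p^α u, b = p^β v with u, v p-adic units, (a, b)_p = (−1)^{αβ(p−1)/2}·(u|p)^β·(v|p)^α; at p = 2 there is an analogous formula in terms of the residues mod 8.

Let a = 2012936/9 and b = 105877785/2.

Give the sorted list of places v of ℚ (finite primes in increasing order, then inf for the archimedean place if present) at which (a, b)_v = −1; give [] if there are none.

(a, b) ≡ (1394, 125970) mod (ℚ^×)²; places V = {2, 3, 5, 13, 17, 19, 41, ∞}.
(a,b)_13: α=0, u≡9; β=1, v≡5 (mod 13); (9|13)=+1, (5|13)=-1; sign (−1)^0·+1^1·-1^0 = +1.
(a,b)_41: α=1, u≡34; β=2, v≡25 (mod 41); (34|41)=-1, (25|41)=+1; sign (−1)^0·-1^2·+1^1 = +1.
(a,b)_5: α=0, u≡4; β=1, v≡1 (mod 5); (4|5)=+1, (1|5)=+1; sign (−1)^0·+1^1·+1^0 = +1.
(a,b)_17: α=1, u≡6; β=1, v≡1 (mod 17); (6|17)=-1, (1|17)=+1; sign (−1)^0·-1^1·+1^1 = -1.
(a,b)_3: α=-2, u≡2; β=1, v≡2 (mod 3); (2|3)=-1, (2|3)=-1; sign (−1)^0·-1^1·-1^-2 = -1.
(a,b)_2: α=3, β=-1; u≡1, v≡1 (mod 8); ε(u)ε(v)=0·0, αω(v)=3·0, βω(u)=-1·0; sum ≡ 0  ⇒  +1.
(a,b)_19: α=2, u≡1; β=1, v≡12 (mod 19); (1|19)=+1, (12|19)=-1; sign (−1)^0·+1^1·-1^2 = +1.
(a,b)_∞: sgn(1394)=+, sgn(125970)=+, so +1.
|Ram(1394, 125970)| = 2, even; anisotropic at {3, 17}.

[3, 17]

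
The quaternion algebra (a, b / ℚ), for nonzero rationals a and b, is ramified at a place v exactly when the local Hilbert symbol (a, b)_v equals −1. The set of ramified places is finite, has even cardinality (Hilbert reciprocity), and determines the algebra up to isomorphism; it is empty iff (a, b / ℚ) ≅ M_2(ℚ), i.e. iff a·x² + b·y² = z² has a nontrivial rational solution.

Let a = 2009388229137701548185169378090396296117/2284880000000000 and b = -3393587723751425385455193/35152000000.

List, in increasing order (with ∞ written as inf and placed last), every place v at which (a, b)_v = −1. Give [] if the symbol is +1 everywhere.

[2, 29]

Mod squares: a ≡ 158746, b ≡ -46189. Check v ∈ {∞, 2, 3, 5, 7, 11, 13, 17, 19, 23, 29}.
v=5: a=5^-10·(≡1), b=5^-6·(≡4) mod 5; (1|5)=+1, (4|5)=+1; (−1)^{-10·-6·2}·(+1)^-6·(+1)^-10 = +1.
v=13: a=13^-4·(≡9), b=13^-3·(≡4) mod 13; (9|13)=+1, (4|13)=+1; (−1)^{-4·-3·6}·(+1)^-3·(+1)^-4 = +1.
v=7: a=7^5·(≡6), b=7^2·(≡2) mod 7; (6|7)=-1, (2|7)=+1; (−1)^{5·2·3}·(-1)^2·(+1)^5 = +1.
v=19: a=19^4·(≡11), b=19^3·(≡16) mod 19; (11|19)=+1, (16|19)=+1; (−1)^{4·3·9}·(+1)^3·(+1)^4 = +1.
v=29: a=29^3·(≡1), b=29^2·(≡27) mod 29; (1|29)=+1, (27|29)=-1; (−1)^{3·2·14}·(+1)^2·(-1)^3 = -1.
v=23: a=23^7·(≡8), b=23^4·(≡6) mod 23; (8|23)=+1, (6|23)=+1; (−1)^{7·4·11}·(+1)^4·(+1)^7 = +1.
v=17: a=17^5·(≡6), b=17^3·(≡5) mod 17; (6|17)=-1, (5|17)=-1; (−1)^{5·3·8}·(-1)^3·(-1)^5 = +1.
v=11: a=11^4·(≡4), b=11^3·(≡9) mod 11; (4|11)=+1, (9|11)=+1; (−1)^{4·3·5}·(+1)^3·(+1)^4 = +1.
v=3: a=3^12·(≡1), b=3^8·(≡2) mod 3; (1|3)=+1, (2|3)=-1; (−1)^{12·8·1}·(+1)^8·(-1)^12 = +1.
v=∞: 158746 > 0 and -46189 < 0  ⇒  (a,b)_∞ = +1.
v=2: v_2(a)=-13, v_2(b)=-10; units ≡ 5, 3 (mod 8); ε·ε+αω+βω = 0·1+-13·1+-10·1 ≡ 1  ⇒  (a,b)_2 = -1.
|Ram(158746, -46189)| = 2, even; anisotropic at {2, 29}.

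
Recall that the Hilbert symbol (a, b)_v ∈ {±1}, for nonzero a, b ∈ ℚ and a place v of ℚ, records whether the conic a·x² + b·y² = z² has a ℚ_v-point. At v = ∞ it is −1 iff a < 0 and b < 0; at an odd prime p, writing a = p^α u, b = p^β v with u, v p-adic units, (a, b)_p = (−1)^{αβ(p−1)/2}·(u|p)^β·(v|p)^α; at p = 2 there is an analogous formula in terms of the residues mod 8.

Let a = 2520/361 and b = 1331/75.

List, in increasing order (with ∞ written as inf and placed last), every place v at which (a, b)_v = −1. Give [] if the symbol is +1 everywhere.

[5, 7]

Mod squares: a ≡ 70, b ≡ 33. Check v ∈ {∞, 2, 3, 5, 7, 11, 19}.
v=11: a=11^0·(≡5), b=11^3·(≡5) mod 11; (5|11)=+1, (5|11)=+1; (−1)^{0·3·5}·(+1)^3·(+1)^0 = +1.
v=5: a=5^1·(≡4), b=5^-2·(≡2) mod 5; (4|5)=+1, (2|5)=-1; (−1)^{1·-2·2}·(+1)^-2·(-1)^1 = -1.
v=3: a=3^2·(≡1), b=3^-1·(≡2) mod 3; (1|3)=+1, (2|3)=-1; (−1)^{2·-1·1}·(+1)^-1·(-1)^2 = +1.
v=∞: 70 > 0 and 33 > 0  ⇒  (a,b)_∞ = +1.
v=19: a=19^-2·(≡12), b=19^0·(≡18) mod 19; (12|19)=-1, (18|19)=-1; (−1)^{-2·0·9}·(-1)^0·(-1)^-2 = +1.
v=7: a=7^1·(≡6), b=7^0·(≡3) mod 7; (6|7)=-1, (3|7)=-1; (−1)^{1·0·3}·(-1)^0·(-1)^1 = -1.
v=2: v_2(a)=3, v_2(b)=0; units ≡ 3, 1 (mod 8); ε·ε+αω+βω = 1·0+3·0+0·1 ≡ 0  ⇒  (a,b)_2 = +1.
(70, 33 / ℚ) ramifies at {5, 7}: a division algebra.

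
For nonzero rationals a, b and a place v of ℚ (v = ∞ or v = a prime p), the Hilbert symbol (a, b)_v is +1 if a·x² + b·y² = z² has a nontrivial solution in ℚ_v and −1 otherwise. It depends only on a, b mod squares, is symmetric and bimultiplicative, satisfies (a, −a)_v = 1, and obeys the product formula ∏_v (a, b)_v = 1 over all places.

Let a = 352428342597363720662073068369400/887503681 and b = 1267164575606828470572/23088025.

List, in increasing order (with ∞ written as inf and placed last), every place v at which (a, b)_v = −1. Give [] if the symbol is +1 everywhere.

[7, 13]

Mod squares: a ≡ 13566, b ≡ 323323. Check v ∈ {∞, 2, 3, 5, 7, 11, 13, 17, 19, 31, 43}.
v=17: a=17^3·(≡16), b=17^1·(≡4) mod 17; (16|17)=+1, (4|17)=+1; (−1)^{3·1·8}·(+1)^1·(+1)^3 = +1.
v=13: a=13^2·(≡7), b=13^1·(≡2) mod 13; (7|13)=-1, (2|13)=-1; (−1)^{2·1·6}·(-1)^1·(-1)^2 = -1.
v=19: a=19^5·(≡7), b=19^3·(≡18) mod 19; (7|19)=+1, (18|19)=-1; (−1)^{5·3·9}·(+1)^3·(-1)^5 = +1.
v=∞: 13566 > 0 and 323323 > 0  ⇒  (a,b)_∞ = +1.
v=3: a=3^3·(≡1), b=3^8·(≡1) mod 3; (1|3)=+1, (1|3)=+1; (−1)^{3·8·1}·(+1)^8·(+1)^3 = +1.
v=7: a=7^3·(≡6), b=7^1·(≡5) mod 7; (6|7)=-1, (5|7)=-1; (−1)^{3·1·3}·(-1)^1·(-1)^3 = -1.
v=11: a=11^4·(≡5), b=11^3·(≡1) mod 11; (5|11)=+1, (1|11)=+1; (−1)^{4·3·5}·(+1)^3·(+1)^4 = +1.
v=2: v_2(a)=3, v_2(b)=2; units ≡ 7, 3 (mod 8); ε·ε+αω+βω = 1·1+3·1+2·0 ≡ 0  ⇒  (a,b)_2 = +1.
v=5: a=5^2·(≡1), b=5^-2·(≡2) mod 5; (1|5)=+1, (2|5)=-1; (−1)^{2·-2·2}·(+1)^-2·(-1)^2 = +1.
v=43: a=43^6·(≡25), b=43^4·(≡9) mod 43; (25|43)=+1, (9|43)=+1; (−1)^{6·4·21}·(+1)^4·(+1)^6 = +1.
v=31: a=31^-6·(≡4), b=31^-4·(≡29) mod 31; (4|31)=+1, (29|31)=-1; (−1)^{-6·-4·15}·(+1)^-4·(-1)^-6 = +1.
Ram(13566, 323323) = {7, 13}; no ℚ_7-point on the conic.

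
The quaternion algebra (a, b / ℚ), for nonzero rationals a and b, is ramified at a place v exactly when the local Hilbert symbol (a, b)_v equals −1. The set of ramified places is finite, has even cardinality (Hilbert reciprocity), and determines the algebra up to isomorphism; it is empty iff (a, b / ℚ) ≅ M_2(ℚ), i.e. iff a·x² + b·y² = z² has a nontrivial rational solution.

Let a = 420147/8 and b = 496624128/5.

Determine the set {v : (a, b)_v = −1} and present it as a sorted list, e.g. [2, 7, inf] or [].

[7, 19]

(a, b) ≡ (10374, 9699690) mod (ℚ^×)²; places V = {2, 3, 5, 7, 11, 13, 17, 19, ∞}.
(a,b)_∞: sgn(10374)=+, sgn(9699690)=+, so +1.
(a,b)_5: α=0, u≡4; β=-1, v≡3 (mod 5); (4|5)=+1, (3|5)=-1; sign (−1)^0·+1^-1·-1^0 = +1.
(a,b)_13: α=1, u≡5; β=1, v≡6 (mod 13); (5|13)=-1, (6|13)=-1; sign (−1)^0·-1^1·-1^1 = +1.
(a,b)_3: α=5, u≡2; β=1, v≡1 (mod 3); (2|3)=-1, (1|3)=+1; sign (−1)^1·-1^1·+1^5 = +1.
(a,b)_2: α=-3, β=9; u≡3, v≡5 (mod 8); ε(u)ε(v)=1·0, αω(v)=-3·1, βω(u)=9·1; sum ≡ 0  ⇒  +1.
(a,b)_11: α=0, u≡3; β=1, v≡8 (mod 11); (3|11)=+1, (8|11)=-1; sign (−1)^0·+1^1·-1^0 = +1.
(a,b)_7: α=1, u≡3; β=1, v≡6 (mod 7); (3|7)=-1, (6|7)=-1; sign (−1)^1·-1^1·-1^1 = -1.
(a,b)_19: α=1, u≡2; β=1, v≡8 (mod 19); (2|19)=-1, (8|19)=-1; sign (−1)^1·-1^1·-1^1 = -1.
(a,b)_17: α=0, u≡16; β=1, v≡2 (mod 17); (16|17)=+1, (2|17)=+1; sign (−1)^0·+1^1·+1^0 = +1.
|Ram(10374, 9699690)| = 2, even; anisotropic at {7, 19}.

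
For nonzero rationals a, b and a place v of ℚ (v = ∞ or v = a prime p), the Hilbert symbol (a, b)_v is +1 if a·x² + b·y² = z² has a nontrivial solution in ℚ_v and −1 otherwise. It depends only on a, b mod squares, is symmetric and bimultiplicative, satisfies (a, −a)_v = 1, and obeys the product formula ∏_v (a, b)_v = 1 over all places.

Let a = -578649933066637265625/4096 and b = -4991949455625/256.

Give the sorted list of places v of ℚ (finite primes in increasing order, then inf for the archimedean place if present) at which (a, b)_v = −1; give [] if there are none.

Mod squares: a ≡ -4785, b ≡ -969. Check v ∈ {∞, 2, 3, 5, 11, 17, 19, 29}.
v=19: a=19^2·(≡2), b=19^1·(≡1) mod 19; (2|19)=-1, (1|19)=+1; (−1)^{2·1·9}·(-1)^1·(+1)^2 = -1.
v=29: a=29^3·(≡13), b=29^2·(≡8) mod 29; (13|29)=+1, (8|29)=-1; (−1)^{3·2·14}·(+1)^2·(-1)^3 = -1.
v=∞: -4785 < 0 and -969 < 0  ⇒  (a,b)_∞ = -1.
v=11: a=11^3·(≡4), b=11^2·(≡6) mod 11; (4|11)=+1, (6|11)=-1; (−1)^{3·2·5}·(+1)^2·(-1)^3 = -1.
v=2: v_2(a)=-12, v_2(b)=-8; units ≡ 7, 7 (mod 8); ε·ε+αω+βω = 1·1+-12·0+-8·0 ≡ 1  ⇒  (a,b)_2 = -1.
v=5: a=5^7·(≡3), b=5^4·(≡1) mod 5; (3|5)=-1, (1|5)=+1; (−1)^{7·4·2}·(-1)^4·(+1)^7 = +1.
v=3: a=3^7·(≡1), b=3^5·(≡1) mod 3; (1|3)=+1, (1|3)=+1; (−1)^{7·5·1}·(+1)^5·(+1)^7 = -1.
v=17: a=17^2·(≡9), b=17^1·(≡11) mod 17; (9|17)=+1, (11|17)=-1; (−1)^{2·1·8}·(+1)^1·(-1)^2 = +1.
(-4785, -969 / ℚ) ramifies at {2, 3, 11, 19, 29, ∞}: a division algebra.

[2, 3, 11, 19, 29, inf]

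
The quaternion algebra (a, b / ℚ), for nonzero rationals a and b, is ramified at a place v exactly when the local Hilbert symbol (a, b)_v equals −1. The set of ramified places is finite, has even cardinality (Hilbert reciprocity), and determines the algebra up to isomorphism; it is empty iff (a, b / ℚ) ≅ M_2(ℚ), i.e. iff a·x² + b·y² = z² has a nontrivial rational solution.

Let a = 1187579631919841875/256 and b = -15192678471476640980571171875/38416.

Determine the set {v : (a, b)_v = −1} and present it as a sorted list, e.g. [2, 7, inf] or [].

(a, b) ≡ (667, -767195) mod (ℚ^×)²; places V = {2, 5, 7, 11, 13, 23, 29, 37, ∞}.
(a,b)_13: α=2, u≡9; β=3, v≡5 (mod 13); (9|13)=+1, (5|13)=-1; sign (−1)^0·+1^3·-1^2 = +1.
(a,b)_5: α=4, u≡2; β=7, v≡4 (mod 5); (2|5)=-1, (4|5)=+1; sign (−1)^0·-1^7·+1^4 = -1.
(a,b)_2: α=-8, β=-4; u≡3, v≡5 (mod 8); ε(u)ε(v)=1·0, αω(v)=-8·1, βω(u)=-4·1; sum ≡ 0  ⇒  +1.
(a,b)_11: α=4, u≡10; β=5, v≡10 (mod 11); (10|11)=-1, (10|11)=-1; sign (−1)^0·-1^5·-1^4 = -1.
(a,b)_37: α=2, u≡9; β=3, v≡32 (mod 37); (9|37)=+1, (32|37)=-1; sign (−1)^0·+1^3·-1^2 = +1.
(a,b)_∞: sgn(667)=+, sgn(-767195)=−, so +1.
(a,b)_7: α=0, u≡2; β=-4, v≡6 (mod 7); (2|7)=+1, (6|7)=-1; sign (−1)^0·+1^-4·-1^0 = +1.
(a,b)_29: α=3, u≡13; β=5, v≡24 (mod 29); (13|29)=+1, (24|29)=+1; sign (−1)^0·+1^5·+1^3 = +1.
(a,b)_23: α=1, u≡3; β=2, v≡12 (mod 23); (3|23)=+1, (12|23)=+1; sign (−1)^0·+1^2·+1^1 = +1.
Ram(667, -767195) = {5, 11}; no ℚ_5-point on the conic.

[5, 11]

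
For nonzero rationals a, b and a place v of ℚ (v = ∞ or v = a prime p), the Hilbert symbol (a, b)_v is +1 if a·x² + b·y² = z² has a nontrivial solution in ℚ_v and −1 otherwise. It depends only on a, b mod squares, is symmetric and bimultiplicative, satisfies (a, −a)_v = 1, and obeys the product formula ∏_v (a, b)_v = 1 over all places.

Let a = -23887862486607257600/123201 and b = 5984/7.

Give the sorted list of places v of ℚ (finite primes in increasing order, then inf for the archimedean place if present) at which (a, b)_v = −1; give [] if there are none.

[2, 11, 19, 23]

Mod squares: a ≡ -9614, b ≡ 2618. Check v ∈ {∞, 2, 3, 5, 7, 11, 13, 17, 19, 23}.
v=19: a=19^1·(≡6), b=19^0·(≡8) mod 19; (6|19)=+1, (8|19)=-1; (−1)^{1·0·9}·(+1)^0·(-1)^1 = -1.
v=∞: -9614 < 0 and 2618 > 0  ⇒  (a,b)_∞ = +1.
v=17: a=17^4·(≡16), b=17^1·(≡9) mod 17; (16|17)=+1, (9|17)=+1; (−1)^{4·1·8}·(+1)^1·(+1)^4 = +1.
v=23: a=23^1·(≡15), b=23^0·(≡17) mod 23; (15|23)=-1, (17|23)=-1; (−1)^{1·0·11}·(-1)^0·(-1)^1 = -1.
v=11: a=11^3·(≡8), b=11^1·(≡7) mod 11; (8|11)=-1, (7|11)=-1; (−1)^{3·1·5}·(-1)^1·(-1)^3 = -1.
v=2: v_2(a)=13, v_2(b)=5; units ≡ 1, 5 (mod 8); ε·ε+αω+βω = 0·0+13·1+5·0 ≡ 1  ⇒  (a,b)_2 = -1.
v=13: a=13^-2·(≡6), b=13^0·(≡8) mod 13; (6|13)=-1, (8|13)=-1; (−1)^{-2·0·6}·(-1)^0·(-1)^-2 = +1.
v=5: a=5^2·(≡1), b=5^0·(≡2) mod 5; (1|5)=+1, (2|5)=-1; (−1)^{2·0·2}·(+1)^0·(-1)^2 = +1.
v=3: a=3^-6·(≡1), b=3^0·(≡2) mod 3; (1|3)=+1, (2|3)=-1; (−1)^{-6·0·1}·(+1)^0·(-1)^-6 = +1.
v=7: a=7^4·(≡2), b=7^-1·(≡6) mod 7; (2|7)=+1, (6|7)=-1; (−1)^{4·-1·3}·(+1)^-1·(-1)^4 = +1.
(-9614, 2618 / ℚ) ramifies at {2, 11, 19, 23}: a division algebra.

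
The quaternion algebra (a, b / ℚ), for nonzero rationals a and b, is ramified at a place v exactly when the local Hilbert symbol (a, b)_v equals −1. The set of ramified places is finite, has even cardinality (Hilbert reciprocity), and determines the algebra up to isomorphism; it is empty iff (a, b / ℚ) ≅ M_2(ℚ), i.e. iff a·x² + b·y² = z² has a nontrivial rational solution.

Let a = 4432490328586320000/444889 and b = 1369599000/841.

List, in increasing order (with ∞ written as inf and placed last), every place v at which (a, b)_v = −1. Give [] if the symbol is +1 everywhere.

(a, b) ≡ (9282, 2310) mod (ℚ^×)²; places V = {2, 3, 5, 7, 11, 13, 17, 23, 29, 43, ∞}.
(a,b)_17: α=1, u≡15; β=0, v≡15 (mod 17); (15|17)=+1, (15|17)=+1; sign (−1)^0·+1^0·+1^1 = +1.
(a,b)_43: α=2, u≡30; β=0, v≡35 (mod 43); (30|43)=-1, (35|43)=+1; sign (−1)^0·-1^0·+1^2 = +1.
(a,b)_11: α=4, u≡5; β=3, v≡1 (mod 11); (5|11)=+1, (1|11)=+1; sign (−1)^0·+1^3·+1^4 = +1.
(a,b)_23: α=-2, u≡1; β=0, v≡17 (mod 23); (1|23)=+1, (17|23)=-1; sign (−1)^0·+1^0·-1^-2 = +1.
(a,b)_13: α=1, u≡10; β=0, v≡9 (mod 13); (10|13)=+1, (9|13)=+1; sign (−1)^0·+1^0·+1^1 = +1.
(a,b)_7: α=3, u≡5; β=3, v≡4 (mod 7); (5|7)=-1, (4|7)=+1; sign (−1)^1·-1^3·+1^3 = +1.
(a,b)_29: α=-2, u≡26; β=-2, v≡21 (mod 29); (26|29)=-1, (21|29)=-1; sign (−1)^0·-1^-2·-1^-2 = +1.
(a,b)_2: α=7, β=3; u≡1, v≡3 (mod 8); ε(u)ε(v)=0·1, αω(v)=7·1, βω(u)=3·0; sum ≡ 1  ⇒  -1.
(a,b)_∞: sgn(9282)=+, sgn(2310)=+, so +1.
(a,b)_5: α=4, u≡3; β=3, v≡2 (mod 5); (3|5)=-1, (2|5)=-1; sign (−1)^0·-1^3·-1^4 = -1.
(a,b)_3: α=3, u≡1; β=1, v≡2 (mod 3); (1|3)=+1, (2|3)=-1; sign (−1)^1·+1^1·-1^3 = +1.
|Ram(9282, 2310)| = 2, even; anisotropic at {2, 5}.

[2, 5]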